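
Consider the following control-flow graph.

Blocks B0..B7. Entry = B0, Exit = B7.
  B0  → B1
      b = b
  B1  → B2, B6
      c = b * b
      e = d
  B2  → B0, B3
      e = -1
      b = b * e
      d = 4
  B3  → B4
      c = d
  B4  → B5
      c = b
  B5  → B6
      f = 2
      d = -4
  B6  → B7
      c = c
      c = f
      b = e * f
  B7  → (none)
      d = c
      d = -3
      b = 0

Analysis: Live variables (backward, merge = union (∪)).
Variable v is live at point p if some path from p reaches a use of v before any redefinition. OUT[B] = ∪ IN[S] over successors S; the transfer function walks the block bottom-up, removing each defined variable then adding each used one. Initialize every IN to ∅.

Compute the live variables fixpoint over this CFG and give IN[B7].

Converged values:
  B0:  IN={b, d, f}  OUT={b, d, f}
  B1:  IN={b, d, f}  OUT={b, c, e, f}
  B2:  IN={b, f}  OUT={b, d, e, f}
  B3:  IN={b, d, e}  OUT={b, e}
  B4:  IN={b, e}  OUT={c, e}
  B5:  IN={c, e}  OUT={c, e, f}
  B6:  IN={c, e, f}  OUT={c}
  B7:  IN={c}  OUT={}

B7 is the boundary node: OUT[B7] = {}
Applying B7's transfer function to that OUT value gives IN[B7] (row B7 above).

Answer: {c}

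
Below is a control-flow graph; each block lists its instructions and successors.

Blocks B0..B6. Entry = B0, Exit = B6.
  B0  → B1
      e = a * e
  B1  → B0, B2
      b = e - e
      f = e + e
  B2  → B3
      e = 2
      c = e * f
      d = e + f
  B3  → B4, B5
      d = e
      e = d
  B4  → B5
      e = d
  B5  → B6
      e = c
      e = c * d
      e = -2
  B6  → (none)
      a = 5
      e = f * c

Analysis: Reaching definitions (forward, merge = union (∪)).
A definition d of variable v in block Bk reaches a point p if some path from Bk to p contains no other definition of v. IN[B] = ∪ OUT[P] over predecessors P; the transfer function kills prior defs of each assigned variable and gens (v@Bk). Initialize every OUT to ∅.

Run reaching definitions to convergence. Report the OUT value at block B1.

Converged values:
  B0:   IN={b@B1, e@B0, f@B1}   OUT={b@B1, e@B0, f@B1}
  B1:   IN={b@B1, e@B0, f@B1}   OUT={b@B1, e@B0, f@B1}
  B2:   IN={b@B1, e@B0, f@B1}   OUT={b@B1, c@B2, d@B2, e@B2, f@B1}
  B3:   IN={b@B1, c@B2, d@B2, e@B2, f@B1}   OUT={b@B1, c@B2, d@B3, e@B3, f@B1}
  B4:   IN={b@B1, c@B2, d@B3, e@B3, f@B1}   OUT={b@B1, c@B2, d@B3, e@B4, f@B1}
  B5:   IN={b@B1, c@B2, d@B3, e@B3, e@B4, f@B1}   OUT={b@B1, c@B2, d@B3, e@B5, f@B1}
  B6:   IN={b@B1, c@B2, d@B3, e@B5, f@B1}   OUT={a@B6, b@B1, c@B2, d@B3, e@B6, f@B1}

Merge at B1: IN[B1] = OUT[B0] = {b@B1, e@B0, f@B1}
Applying B1's transfer function to that IN value gives OUT[B1] (row B1 above).

Answer: {b@B1, e@B0, f@B1}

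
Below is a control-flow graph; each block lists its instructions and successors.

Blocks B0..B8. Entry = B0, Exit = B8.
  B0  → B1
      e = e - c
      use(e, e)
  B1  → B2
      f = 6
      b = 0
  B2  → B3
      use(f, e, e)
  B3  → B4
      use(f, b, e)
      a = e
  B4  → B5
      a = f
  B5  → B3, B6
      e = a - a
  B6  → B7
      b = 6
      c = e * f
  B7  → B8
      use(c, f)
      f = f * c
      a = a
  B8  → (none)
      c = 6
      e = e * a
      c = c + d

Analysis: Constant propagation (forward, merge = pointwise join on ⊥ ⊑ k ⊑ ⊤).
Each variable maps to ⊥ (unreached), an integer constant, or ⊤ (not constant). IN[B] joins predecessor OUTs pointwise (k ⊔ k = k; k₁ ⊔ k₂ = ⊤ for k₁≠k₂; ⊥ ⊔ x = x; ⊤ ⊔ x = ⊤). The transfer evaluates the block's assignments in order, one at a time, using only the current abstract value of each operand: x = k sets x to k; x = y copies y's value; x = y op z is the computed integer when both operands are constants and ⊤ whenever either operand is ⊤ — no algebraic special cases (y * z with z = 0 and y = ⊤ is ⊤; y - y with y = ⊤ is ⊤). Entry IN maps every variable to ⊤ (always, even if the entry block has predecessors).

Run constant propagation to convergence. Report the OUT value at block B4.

Answer: {a: 6, b: 0, c: ⊤, d: ⊤, e: ⊤, f: 6}

Trace:
Converged values:
  B0:  IN=(all ⊤)  OUT=(all ⊤)
  B1:  IN=(all ⊤)  OUT={b:0, f:6; rest ⊤}
  B2:  IN={b:0, f:6; rest ⊤}  OUT={b:0, f:6; rest ⊤}
  B3:  IN={b:0, f:6; rest ⊤}  OUT={b:0, f:6; rest ⊤}
  B4:  IN={b:0, f:6; rest ⊤}  OUT={a:6, b:0, f:6; rest ⊤}
  B5:  IN={a:6, b:0, f:6; rest ⊤}  OUT={a:6, b:0, e:0, f:6; rest ⊤}
  B6:  IN={a:6, b:0, e:0, f:6; rest ⊤}  OUT={a:6, b:6, c:0, e:0, f:6; rest ⊤}
  B7:  IN={a:6, b:6, c:0, e:0, f:6; rest ⊤}  OUT={a:6, b:6, c:0, e:0, f:0; rest ⊤}
  B8:  IN={a:6, b:6, c:0, e:0, f:0; rest ⊤}  OUT={a:6, b:6, e:0, f:0; rest ⊤}

Merge at B4: IN[B4] = OUT[B3] = {a: ⊤, b: 0, c: ⊤, d: ⊤, e: ⊤, f: 6}
Applying B4's transfer function to that IN value gives OUT[B4] (row B4 above).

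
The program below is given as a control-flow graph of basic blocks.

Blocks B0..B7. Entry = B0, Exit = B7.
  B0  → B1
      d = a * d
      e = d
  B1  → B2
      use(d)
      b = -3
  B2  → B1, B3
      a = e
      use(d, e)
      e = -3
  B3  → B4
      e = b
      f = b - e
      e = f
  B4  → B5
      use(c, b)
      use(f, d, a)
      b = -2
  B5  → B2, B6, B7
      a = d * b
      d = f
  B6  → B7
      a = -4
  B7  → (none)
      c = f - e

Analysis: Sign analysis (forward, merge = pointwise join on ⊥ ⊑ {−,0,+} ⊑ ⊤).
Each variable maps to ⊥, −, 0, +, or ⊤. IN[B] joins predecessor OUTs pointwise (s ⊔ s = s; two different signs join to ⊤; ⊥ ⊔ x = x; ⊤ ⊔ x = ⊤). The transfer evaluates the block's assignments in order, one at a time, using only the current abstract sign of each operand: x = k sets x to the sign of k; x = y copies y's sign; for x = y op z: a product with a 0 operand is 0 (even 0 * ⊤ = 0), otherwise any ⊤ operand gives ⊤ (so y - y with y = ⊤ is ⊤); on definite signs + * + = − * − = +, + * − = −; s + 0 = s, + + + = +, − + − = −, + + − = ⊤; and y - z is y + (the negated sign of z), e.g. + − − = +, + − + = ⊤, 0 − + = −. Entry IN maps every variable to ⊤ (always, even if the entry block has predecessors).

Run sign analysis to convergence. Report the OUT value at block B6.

Answer: {a: -, b: -, c: ⊤, d: ⊤, e: ⊤, f: ⊤}

Derivation:
Per-block solution:
  B0:   IN=(all ⊤)   OUT=(all ⊤)
  B1:   IN=(all ⊤)   OUT={b:-; rest ⊤}
  B2:   IN={b:-; rest ⊤}   OUT={b:-, e:-; rest ⊤}
  B3:   IN={b:-, e:-; rest ⊤}   OUT={b:-; rest ⊤}
  B4:   IN={b:-; rest ⊤}   OUT={b:-; rest ⊤}
  B5:   IN={b:-; rest ⊤}   OUT={b:-; rest ⊤}
  B6:   IN={b:-; rest ⊤}   OUT={a:-, b:-; rest ⊤}
  B7:   IN={b:-; rest ⊤}   OUT={b:-; rest ⊤}

Merge at B6: IN[B6] = OUT[B5] = {a: ⊤, b: -, c: ⊤, d: ⊤, e: ⊤, f: ⊤}
Applying B6's transfer function to that IN value gives OUT[B6] (row B6 above).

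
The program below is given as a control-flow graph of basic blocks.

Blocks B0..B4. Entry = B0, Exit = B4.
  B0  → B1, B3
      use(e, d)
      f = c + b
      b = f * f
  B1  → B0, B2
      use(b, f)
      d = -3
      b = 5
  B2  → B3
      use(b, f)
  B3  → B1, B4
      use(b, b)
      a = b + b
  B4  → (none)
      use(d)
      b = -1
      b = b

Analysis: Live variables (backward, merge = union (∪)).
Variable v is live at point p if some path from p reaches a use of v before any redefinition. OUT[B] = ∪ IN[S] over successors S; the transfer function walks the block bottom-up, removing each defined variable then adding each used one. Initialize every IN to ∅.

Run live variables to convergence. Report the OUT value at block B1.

Fixpoint table:
  B0:   IN={b, c, d, e}   OUT={b, c, d, e, f}
  B1:   IN={b, c, e, f}   OUT={b, c, d, e, f}
  B2:   IN={b, c, d, e, f}   OUT={b, c, d, e, f}
  B3:   IN={b, c, d, e, f}   OUT={b, c, d, e, f}
  B4:   IN={d}   OUT={}

Merge at B1: OUT[B1] = IN[B0] ⊔ IN[B2] = {b, c, d, e, f}

Answer: {b, c, d, e, f}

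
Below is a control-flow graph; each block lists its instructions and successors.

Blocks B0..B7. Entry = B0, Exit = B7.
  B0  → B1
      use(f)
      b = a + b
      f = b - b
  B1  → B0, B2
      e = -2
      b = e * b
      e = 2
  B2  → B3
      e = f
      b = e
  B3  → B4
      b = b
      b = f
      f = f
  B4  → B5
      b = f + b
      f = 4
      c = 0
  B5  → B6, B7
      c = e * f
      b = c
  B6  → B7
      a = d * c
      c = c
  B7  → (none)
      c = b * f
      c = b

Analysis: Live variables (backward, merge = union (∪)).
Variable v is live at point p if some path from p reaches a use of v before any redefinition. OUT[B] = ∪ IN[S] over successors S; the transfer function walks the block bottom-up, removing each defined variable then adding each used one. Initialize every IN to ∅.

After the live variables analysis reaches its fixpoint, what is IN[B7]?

Converged values:
  B0:   IN={a, b, d, f}   OUT={a, b, d, f}
  B1:   IN={a, b, d, f}   OUT={a, b, d, f}
  B2:   IN={d, f}   OUT={b, d, e, f}
  B3:   IN={b, d, e, f}   OUT={b, d, e, f}
  B4:   IN={b, d, e, f}   OUT={d, e, f}
  B5:   IN={d, e, f}   OUT={b, c, d, f}
  B6:   IN={b, c, d, f}   OUT={b, f}
  B7:   IN={b, f}   OUT={}

B7 is the boundary node: OUT[B7] = {}
Applying B7's transfer function to that OUT value gives IN[B7] (row B7 above).

Answer: {b, f}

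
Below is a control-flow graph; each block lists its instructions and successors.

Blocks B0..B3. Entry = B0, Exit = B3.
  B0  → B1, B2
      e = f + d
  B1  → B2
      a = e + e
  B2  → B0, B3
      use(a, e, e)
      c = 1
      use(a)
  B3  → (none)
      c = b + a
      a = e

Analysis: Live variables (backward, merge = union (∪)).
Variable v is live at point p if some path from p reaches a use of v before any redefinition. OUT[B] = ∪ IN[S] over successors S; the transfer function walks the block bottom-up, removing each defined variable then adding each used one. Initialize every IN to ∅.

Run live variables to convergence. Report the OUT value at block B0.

Answer: {a, b, d, e, f}

Trace:
Fixpoint table:
  B0:  IN={a, b, d, f}  OUT={a, b, d, e, f}
  B1:  IN={b, d, e, f}  OUT={a, b, d, e, f}
  B2:  IN={a, b, d, e, f}  OUT={a, b, d, e, f}
  B3:  IN={a, b, e}  OUT={}

Merge at B0: OUT[B0] = IN[B1] ⊔ IN[B2] = {a, b, d, e, f}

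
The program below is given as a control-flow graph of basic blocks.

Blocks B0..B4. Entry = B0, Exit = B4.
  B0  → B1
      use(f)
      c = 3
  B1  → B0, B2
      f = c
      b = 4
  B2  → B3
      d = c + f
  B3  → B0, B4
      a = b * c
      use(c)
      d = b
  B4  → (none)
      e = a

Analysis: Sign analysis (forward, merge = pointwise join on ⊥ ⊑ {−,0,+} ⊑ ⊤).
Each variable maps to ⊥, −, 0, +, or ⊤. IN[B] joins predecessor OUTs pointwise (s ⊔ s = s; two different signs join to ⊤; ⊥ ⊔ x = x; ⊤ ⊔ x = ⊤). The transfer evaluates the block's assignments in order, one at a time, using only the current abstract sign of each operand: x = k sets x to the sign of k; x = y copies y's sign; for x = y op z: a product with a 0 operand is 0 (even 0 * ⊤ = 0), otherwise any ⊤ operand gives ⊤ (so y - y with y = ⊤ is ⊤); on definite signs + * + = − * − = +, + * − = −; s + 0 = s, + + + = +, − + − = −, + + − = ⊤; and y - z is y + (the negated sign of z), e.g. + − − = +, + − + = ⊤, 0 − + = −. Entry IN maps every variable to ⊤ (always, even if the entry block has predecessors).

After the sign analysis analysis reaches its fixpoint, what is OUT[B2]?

Per-block solution:
  B0:   IN=(all ⊤)   OUT={c:+; rest ⊤}
  B1:   IN={c:+; rest ⊤}   OUT={b:+, c:+, f:+; rest ⊤}
  B2:   IN={b:+, c:+, f:+; rest ⊤}   OUT={b:+, c:+, d:+, f:+; rest ⊤}
  B3:   IN={b:+, c:+, d:+, f:+; rest ⊤}   OUT={a:+, b:+, c:+, d:+, f:+; rest ⊤}
  B4:   IN={a:+, b:+, c:+, d:+, f:+; rest ⊤}   OUT={a:+, b:+, c:+, d:+, e:+, f:+; rest ⊤}

Merge at B2: IN[B2] = OUT[B1] = {a: ⊤, b: +, c: +, d: ⊤, e: ⊤, f: +}
Applying B2's transfer function to that IN value gives OUT[B2] (row B2 above).

Answer: {a: ⊤, b: +, c: +, d: +, e: ⊤, f: +}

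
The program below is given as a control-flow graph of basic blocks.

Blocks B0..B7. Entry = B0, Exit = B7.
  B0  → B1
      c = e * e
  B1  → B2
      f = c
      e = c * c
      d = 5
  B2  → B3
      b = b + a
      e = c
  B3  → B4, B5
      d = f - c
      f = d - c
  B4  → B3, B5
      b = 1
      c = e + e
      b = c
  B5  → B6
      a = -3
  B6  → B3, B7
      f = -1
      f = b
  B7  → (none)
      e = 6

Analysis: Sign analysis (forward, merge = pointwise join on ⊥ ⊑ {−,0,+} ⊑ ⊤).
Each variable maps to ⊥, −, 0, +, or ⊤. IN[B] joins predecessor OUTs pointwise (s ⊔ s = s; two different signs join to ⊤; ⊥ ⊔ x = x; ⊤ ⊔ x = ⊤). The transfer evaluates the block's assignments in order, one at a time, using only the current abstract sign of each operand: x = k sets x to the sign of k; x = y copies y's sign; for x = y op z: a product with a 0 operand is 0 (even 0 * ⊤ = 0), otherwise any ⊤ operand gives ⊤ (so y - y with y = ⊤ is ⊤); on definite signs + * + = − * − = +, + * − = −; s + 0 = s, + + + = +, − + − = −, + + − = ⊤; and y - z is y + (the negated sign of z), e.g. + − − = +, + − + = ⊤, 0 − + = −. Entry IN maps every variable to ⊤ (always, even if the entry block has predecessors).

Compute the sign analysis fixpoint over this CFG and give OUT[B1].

Per-block solution:
  B0: | IN=(all ⊤) | OUT=(all ⊤)
  B1: | IN=(all ⊤) | OUT={d:+; rest ⊤}
  B2: | IN={d:+; rest ⊤} | OUT={d:+; rest ⊤}
  B3: | IN=(all ⊤) | OUT=(all ⊤)
  B4: | IN=(all ⊤) | OUT=(all ⊤)
  B5: | IN=(all ⊤) | OUT={a:-; rest ⊤}
  B6: | IN={a:-; rest ⊤} | OUT={a:-; rest ⊤}
  B7: | IN={a:-; rest ⊤} | OUT={a:-, e:+; rest ⊤}

Merge at B1: IN[B1] = OUT[B0] = {a: ⊤, b: ⊤, c: ⊤, d: ⊤, e: ⊤, f: ⊤}
Applying B1's transfer function to that IN value gives OUT[B1] (row B1 above).

Answer: {a: ⊤, b: ⊤, c: ⊤, d: +, e: ⊤, f: ⊤}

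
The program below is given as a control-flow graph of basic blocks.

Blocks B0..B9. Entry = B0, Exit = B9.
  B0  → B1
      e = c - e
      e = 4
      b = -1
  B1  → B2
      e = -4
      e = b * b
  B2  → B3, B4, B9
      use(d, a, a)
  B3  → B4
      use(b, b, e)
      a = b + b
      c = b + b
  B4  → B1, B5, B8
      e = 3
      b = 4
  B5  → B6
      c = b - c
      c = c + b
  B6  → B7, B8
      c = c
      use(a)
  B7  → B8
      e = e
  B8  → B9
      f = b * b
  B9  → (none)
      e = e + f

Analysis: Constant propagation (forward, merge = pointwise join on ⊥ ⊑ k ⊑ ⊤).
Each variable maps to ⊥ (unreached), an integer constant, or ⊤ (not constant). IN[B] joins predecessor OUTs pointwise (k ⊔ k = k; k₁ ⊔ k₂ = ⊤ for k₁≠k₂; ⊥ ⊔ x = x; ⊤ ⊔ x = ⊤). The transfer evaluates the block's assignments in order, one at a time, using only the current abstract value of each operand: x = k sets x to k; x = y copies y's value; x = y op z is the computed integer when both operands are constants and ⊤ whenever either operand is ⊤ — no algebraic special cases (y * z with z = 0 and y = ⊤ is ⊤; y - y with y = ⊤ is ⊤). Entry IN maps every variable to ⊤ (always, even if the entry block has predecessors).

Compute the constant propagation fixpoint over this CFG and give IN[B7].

Per-block solution:
  B0: | IN=(all ⊤) | OUT={b:-1, e:4; rest ⊤}
  B1: | IN=(all ⊤) | OUT=(all ⊤)
  B2: | IN=(all ⊤) | OUT=(all ⊤)
  B3: | IN=(all ⊤) | OUT=(all ⊤)
  B4: | IN=(all ⊤) | OUT={b:4, e:3; rest ⊤}
  B5: | IN={b:4, e:3; rest ⊤} | OUT={b:4, e:3; rest ⊤}
  B6: | IN={b:4, e:3; rest ⊤} | OUT={b:4, e:3; rest ⊤}
  B7: | IN={b:4, e:3; rest ⊤} | OUT={b:4, e:3; rest ⊤}
  B8: | IN={b:4, e:3; rest ⊤} | OUT={b:4, e:3, f:16; rest ⊤}
  B9: | IN=(all ⊤) | OUT=(all ⊤)

Merge at B7: IN[B7] = OUT[B6] = {a: ⊤, b: 4, c: ⊤, d: ⊤, e: 3, f: ⊤}

Answer: {a: ⊤, b: 4, c: ⊤, d: ⊤, e: 3, f: ⊤}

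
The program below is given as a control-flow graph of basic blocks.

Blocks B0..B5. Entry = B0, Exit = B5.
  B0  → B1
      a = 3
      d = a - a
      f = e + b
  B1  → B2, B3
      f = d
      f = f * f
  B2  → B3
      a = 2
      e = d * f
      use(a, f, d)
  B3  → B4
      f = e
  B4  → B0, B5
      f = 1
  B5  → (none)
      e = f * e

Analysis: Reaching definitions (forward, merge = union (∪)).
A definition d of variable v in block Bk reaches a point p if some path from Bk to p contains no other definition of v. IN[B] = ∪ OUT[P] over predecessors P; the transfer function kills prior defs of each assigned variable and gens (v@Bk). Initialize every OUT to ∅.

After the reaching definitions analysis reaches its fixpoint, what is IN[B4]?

Converged values:
  B0: | IN={a@B0, a@B2, d@B0, e@B2, f@B4} | OUT={a@B0, d@B0, e@B2, f@B0}
  B1: | IN={a@B0, d@B0, e@B2, f@B0} | OUT={a@B0, d@B0, e@B2, f@B1}
  B2: | IN={a@B0, d@B0, e@B2, f@B1} | OUT={a@B2, d@B0, e@B2, f@B1}
  B3: | IN={a@B0, a@B2, d@B0, e@B2, f@B1} | OUT={a@B0, a@B2, d@B0, e@B2, f@B3}
  B4: | IN={a@B0, a@B2, d@B0, e@B2, f@B3} | OUT={a@B0, a@B2, d@B0, e@B2, f@B4}
  B5: | IN={a@B0, a@B2, d@B0, e@B2, f@B4} | OUT={a@B0, a@B2, d@B0, e@B5, f@B4}

Merge at B4: IN[B4] = OUT[B3] = {a@B0, a@B2, d@B0, e@B2, f@B3}

Answer: {a@B0, a@B2, d@B0, e@B2, f@B3}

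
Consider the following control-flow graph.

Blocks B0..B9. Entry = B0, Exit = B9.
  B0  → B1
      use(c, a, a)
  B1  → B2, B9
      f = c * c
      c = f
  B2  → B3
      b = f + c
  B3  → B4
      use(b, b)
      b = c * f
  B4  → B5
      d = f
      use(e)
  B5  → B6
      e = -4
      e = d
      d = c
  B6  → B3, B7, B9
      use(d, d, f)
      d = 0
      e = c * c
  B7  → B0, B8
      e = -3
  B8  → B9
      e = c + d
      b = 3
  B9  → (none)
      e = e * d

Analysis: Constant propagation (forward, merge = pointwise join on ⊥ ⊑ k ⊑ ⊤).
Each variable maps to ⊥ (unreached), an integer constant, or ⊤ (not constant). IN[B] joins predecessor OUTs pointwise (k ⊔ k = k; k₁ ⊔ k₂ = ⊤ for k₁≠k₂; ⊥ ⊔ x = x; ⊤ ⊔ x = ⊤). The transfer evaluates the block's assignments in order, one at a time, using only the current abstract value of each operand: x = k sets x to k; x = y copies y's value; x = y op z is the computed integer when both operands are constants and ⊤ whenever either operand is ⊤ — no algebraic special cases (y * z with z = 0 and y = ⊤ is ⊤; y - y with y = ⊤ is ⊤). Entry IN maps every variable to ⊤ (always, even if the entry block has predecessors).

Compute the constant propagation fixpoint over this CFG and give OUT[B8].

Fixpoint table:
  B0:  IN=(all ⊤)  OUT=(all ⊤)
  B1:  IN=(all ⊤)  OUT=(all ⊤)
  B2:  IN=(all ⊤)  OUT=(all ⊤)
  B3:  IN=(all ⊤)  OUT=(all ⊤)
  B4:  IN=(all ⊤)  OUT=(all ⊤)
  B5:  IN=(all ⊤)  OUT=(all ⊤)
  B6:  IN=(all ⊤)  OUT={d:0; rest ⊤}
  B7:  IN={d:0; rest ⊤}  OUT={d:0, e:-3; rest ⊤}
  B8:  IN={d:0, e:-3; rest ⊤}  OUT={b:3, d:0; rest ⊤}
  B9:  IN=(all ⊤)  OUT=(all ⊤)

Merge at B8: IN[B8] = OUT[B7] = {a: ⊤, b: ⊤, c: ⊤, d: 0, e: -3, f: ⊤}
Applying B8's transfer function to that IN value gives OUT[B8] (row B8 above).

Answer: {a: ⊤, b: 3, c: ⊤, d: 0, e: ⊤, f: ⊤}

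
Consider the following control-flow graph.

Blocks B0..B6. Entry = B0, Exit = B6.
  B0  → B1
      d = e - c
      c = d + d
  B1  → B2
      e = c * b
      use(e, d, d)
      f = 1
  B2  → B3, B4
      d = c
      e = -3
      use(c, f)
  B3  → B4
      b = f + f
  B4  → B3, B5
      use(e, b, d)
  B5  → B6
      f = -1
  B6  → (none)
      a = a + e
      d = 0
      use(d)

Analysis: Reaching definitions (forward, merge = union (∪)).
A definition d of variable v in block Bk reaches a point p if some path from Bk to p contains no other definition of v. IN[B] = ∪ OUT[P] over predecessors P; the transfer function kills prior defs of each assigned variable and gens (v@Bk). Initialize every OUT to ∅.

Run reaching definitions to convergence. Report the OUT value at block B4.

Answer: {b@B3, c@B0, d@B2, e@B2, f@B1}

Trace:
Per-block solution:
  B0:   IN={}   OUT={c@B0, d@B0}
  B1:   IN={c@B0, d@B0}   OUT={c@B0, d@B0, e@B1, f@B1}
  B2:   IN={c@B0, d@B0, e@B1, f@B1}   OUT={c@B0, d@B2, e@B2, f@B1}
  B3:   IN={b@B3, c@B0, d@B2, e@B2, f@B1}   OUT={b@B3, c@B0, d@B2, e@B2, f@B1}
  B4:   IN={b@B3, c@B0, d@B2, e@B2, f@B1}   OUT={b@B3, c@B0, d@B2, e@B2, f@B1}
  B5:   IN={b@B3, c@B0, d@B2, e@B2, f@B1}   OUT={b@B3, c@B0, d@B2, e@B2, f@B5}
  B6:   IN={b@B3, c@B0, d@B2, e@B2, f@B5}   OUT={a@B6, b@B3, c@B0, d@B6, e@B2, f@B5}

Merge at B4: IN[B4] = OUT[B2] ⊔ OUT[B3] = {b@B3, c@B0, d@B2, e@B2, f@B1}
Applying B4's transfer function to that IN value gives OUT[B4] (row B4 above).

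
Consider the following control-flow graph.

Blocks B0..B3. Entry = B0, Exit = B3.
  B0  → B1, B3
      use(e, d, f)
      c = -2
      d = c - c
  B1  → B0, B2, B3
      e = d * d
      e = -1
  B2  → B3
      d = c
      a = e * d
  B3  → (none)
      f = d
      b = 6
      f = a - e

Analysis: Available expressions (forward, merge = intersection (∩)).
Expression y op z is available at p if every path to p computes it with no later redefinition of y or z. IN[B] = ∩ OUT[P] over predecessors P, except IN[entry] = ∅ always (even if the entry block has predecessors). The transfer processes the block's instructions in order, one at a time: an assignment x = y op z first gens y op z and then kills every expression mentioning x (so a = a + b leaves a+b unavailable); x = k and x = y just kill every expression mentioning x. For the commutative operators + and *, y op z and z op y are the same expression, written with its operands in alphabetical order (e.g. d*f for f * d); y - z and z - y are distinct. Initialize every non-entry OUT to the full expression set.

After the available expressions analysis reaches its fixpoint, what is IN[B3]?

Fixpoint table:
  B0:   IN={}   OUT={c-c}
  B1:   IN={c-c}   OUT={c-c, d*d}
  B2:   IN={c-c, d*d}   OUT={c-c, d*e}
  B3:   IN={c-c}   OUT={a-e, c-c}

Merge at B3: IN[B3] = OUT[B0] ∩ OUT[B1] ∩ OUT[B2] = {c-c}

Answer: {c-c}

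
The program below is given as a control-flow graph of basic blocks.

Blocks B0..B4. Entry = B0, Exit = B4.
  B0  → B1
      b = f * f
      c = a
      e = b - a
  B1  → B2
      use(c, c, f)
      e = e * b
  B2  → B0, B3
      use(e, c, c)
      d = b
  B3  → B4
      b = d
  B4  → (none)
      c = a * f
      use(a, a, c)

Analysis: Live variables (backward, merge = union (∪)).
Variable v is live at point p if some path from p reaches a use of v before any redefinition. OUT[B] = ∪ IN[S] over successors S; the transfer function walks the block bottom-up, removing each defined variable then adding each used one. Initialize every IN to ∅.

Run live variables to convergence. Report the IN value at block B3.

Per-block solution:
  B0:  IN={a, f}  OUT={a, b, c, e, f}
  B1:  IN={a, b, c, e, f}  OUT={a, b, c, e, f}
  B2:  IN={a, b, c, e, f}  OUT={a, d, f}
  B3:  IN={a, d, f}  OUT={a, f}
  B4:  IN={a, f}  OUT={}

Merge at B3: OUT[B3] = IN[B4] = {a, f}
Applying B3's transfer function to that OUT value gives IN[B3] (row B3 above).

Answer: {a, d, f}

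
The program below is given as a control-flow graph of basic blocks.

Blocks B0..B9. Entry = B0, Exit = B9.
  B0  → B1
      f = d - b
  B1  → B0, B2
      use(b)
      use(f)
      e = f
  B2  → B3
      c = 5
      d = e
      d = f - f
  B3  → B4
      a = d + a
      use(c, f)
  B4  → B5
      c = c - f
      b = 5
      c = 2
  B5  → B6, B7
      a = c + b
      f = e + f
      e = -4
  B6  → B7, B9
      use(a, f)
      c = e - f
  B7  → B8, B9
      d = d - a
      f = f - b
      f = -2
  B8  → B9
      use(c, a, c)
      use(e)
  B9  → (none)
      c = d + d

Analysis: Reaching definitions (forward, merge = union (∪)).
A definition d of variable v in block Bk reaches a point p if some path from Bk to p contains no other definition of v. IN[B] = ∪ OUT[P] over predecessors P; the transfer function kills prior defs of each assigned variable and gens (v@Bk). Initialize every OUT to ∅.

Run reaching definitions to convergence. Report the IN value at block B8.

Answer: {a@B5, b@B4, c@B4, c@B6, d@B7, e@B5, f@B7}

Trace:
Per-block solution:
  B0:   IN={e@B1, f@B0}   OUT={e@B1, f@B0}
  B1:   IN={e@B1, f@B0}   OUT={e@B1, f@B0}
  B2:   IN={e@B1, f@B0}   OUT={c@B2, d@B2, e@B1, f@B0}
  B3:   IN={c@B2, d@B2, e@B1, f@B0}   OUT={a@B3, c@B2, d@B2, e@B1, f@B0}
  B4:   IN={a@B3, c@B2, d@B2, e@B1, f@B0}   OUT={a@B3, b@B4, c@B4, d@B2, e@B1, f@B0}
  B5:   IN={a@B3, b@B4, c@B4, d@B2, e@B1, f@B0}   OUT={a@B5, b@B4, c@B4, d@B2, e@B5, f@B5}
  B6:   IN={a@B5, b@B4, c@B4, d@B2, e@B5, f@B5}   OUT={a@B5, b@B4, c@B6, d@B2, e@B5, f@B5}
  B7:   IN={a@B5, b@B4, c@B4, c@B6, d@B2, e@B5, f@B5}   OUT={a@B5, b@B4, c@B4, c@B6, d@B7, e@B5, f@B7}
  B8:   IN={a@B5, b@B4, c@B4, c@B6, d@B7, e@B5, f@B7}   OUT={a@B5, b@B4, c@B4, c@B6, d@B7, e@B5, f@B7}
  B9:   IN={a@B5, b@B4, c@B4, c@B6, d@B2, d@B7, e@B5, f@B5, f@B7}   OUT={a@B5, b@B4, c@B9, d@B2, d@B7, e@B5, f@B5, f@B7}

Merge at B8: IN[B8] = OUT[B7] = {a@B5, b@B4, c@B4, c@B6, d@B7, e@B5, f@B7}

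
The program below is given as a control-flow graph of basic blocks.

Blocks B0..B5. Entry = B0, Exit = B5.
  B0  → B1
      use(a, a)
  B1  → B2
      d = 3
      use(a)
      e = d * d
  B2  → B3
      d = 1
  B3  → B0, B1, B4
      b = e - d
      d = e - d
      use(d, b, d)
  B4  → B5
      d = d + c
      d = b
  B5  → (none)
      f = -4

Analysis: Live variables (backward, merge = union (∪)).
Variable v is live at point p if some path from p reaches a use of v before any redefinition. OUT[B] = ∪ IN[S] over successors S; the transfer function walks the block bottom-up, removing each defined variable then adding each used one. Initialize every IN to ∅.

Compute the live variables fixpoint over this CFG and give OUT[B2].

Per-block solution:
  B0:  IN={a, c}  OUT={a, c}
  B1:  IN={a, c}  OUT={a, c, e}
  B2:  IN={a, c, e}  OUT={a, c, d, e}
  B3:  IN={a, c, d, e}  OUT={a, b, c, d}
  B4:  IN={b, c, d}  OUT={}
  B5:  IN={}  OUT={}

Merge at B2: OUT[B2] = IN[B3] = {a, c, d, e}

Answer: {a, c, d, e}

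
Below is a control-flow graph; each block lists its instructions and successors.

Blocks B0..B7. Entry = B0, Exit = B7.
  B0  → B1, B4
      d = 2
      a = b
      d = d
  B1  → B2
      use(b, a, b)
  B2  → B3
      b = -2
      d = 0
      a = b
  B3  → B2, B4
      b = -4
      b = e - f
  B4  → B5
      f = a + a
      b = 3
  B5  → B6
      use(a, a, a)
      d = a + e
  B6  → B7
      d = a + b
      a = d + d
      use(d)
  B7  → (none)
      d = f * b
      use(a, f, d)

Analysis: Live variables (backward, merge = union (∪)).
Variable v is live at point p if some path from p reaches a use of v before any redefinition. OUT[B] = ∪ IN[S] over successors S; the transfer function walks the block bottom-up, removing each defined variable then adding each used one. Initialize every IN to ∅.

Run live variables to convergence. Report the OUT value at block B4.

Answer: {a, b, e, f}

Trace:
Converged values:
  B0:  IN={b, e, f}  OUT={a, b, e, f}
  B1:  IN={a, b, e, f}  OUT={e, f}
  B2:  IN={e, f}  OUT={a, e, f}
  B3:  IN={a, e, f}  OUT={a, e, f}
  B4:  IN={a, e}  OUT={a, b, e, f}
  B5:  IN={a, b, e, f}  OUT={a, b, f}
  B6:  IN={a, b, f}  OUT={a, b, f}
  B7:  IN={a, b, f}  OUT={}

Merge at B4: OUT[B4] = IN[B5] = {a, b, e, f}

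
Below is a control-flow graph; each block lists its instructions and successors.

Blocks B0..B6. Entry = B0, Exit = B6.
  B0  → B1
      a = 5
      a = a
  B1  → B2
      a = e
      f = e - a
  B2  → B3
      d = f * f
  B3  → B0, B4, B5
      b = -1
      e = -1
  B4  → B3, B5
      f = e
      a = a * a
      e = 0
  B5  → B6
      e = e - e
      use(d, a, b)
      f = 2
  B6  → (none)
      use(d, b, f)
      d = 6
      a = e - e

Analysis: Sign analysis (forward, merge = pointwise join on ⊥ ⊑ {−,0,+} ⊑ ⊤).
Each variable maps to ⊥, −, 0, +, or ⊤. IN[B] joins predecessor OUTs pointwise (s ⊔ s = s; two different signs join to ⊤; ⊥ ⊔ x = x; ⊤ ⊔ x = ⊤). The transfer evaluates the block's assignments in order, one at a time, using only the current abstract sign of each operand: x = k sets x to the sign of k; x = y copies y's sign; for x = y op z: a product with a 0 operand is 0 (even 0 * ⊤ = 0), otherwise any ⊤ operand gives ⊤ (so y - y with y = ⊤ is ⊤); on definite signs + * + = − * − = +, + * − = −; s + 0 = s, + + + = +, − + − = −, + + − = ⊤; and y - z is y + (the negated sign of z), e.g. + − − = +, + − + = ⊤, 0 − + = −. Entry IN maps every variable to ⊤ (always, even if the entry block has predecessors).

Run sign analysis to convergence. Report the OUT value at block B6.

Answer: {a: ⊤, b: -, c: ⊤, d: +, e: ⊤, f: +}

Working:
Per-block solution:
  B0: | IN=(all ⊤) | OUT={a:+; rest ⊤}
  B1: | IN={a:+; rest ⊤} | OUT=(all ⊤)
  B2: | IN=(all ⊤) | OUT=(all ⊤)
  B3: | IN=(all ⊤) | OUT={b:-, e:-; rest ⊤}
  B4: | IN={b:-, e:-; rest ⊤} | OUT={b:-, e:0, f:-; rest ⊤}
  B5: | IN={b:-; rest ⊤} | OUT={b:-, f:+; rest ⊤}
  B6: | IN={b:-, f:+; rest ⊤} | OUT={b:-, d:+, f:+; rest ⊤}

Merge at B6: IN[B6] = OUT[B5] = {a: ⊤, b: -, c: ⊤, d: ⊤, e: ⊤, f: +}
Applying B6's transfer function to that IN value gives OUT[B6] (row B6 above).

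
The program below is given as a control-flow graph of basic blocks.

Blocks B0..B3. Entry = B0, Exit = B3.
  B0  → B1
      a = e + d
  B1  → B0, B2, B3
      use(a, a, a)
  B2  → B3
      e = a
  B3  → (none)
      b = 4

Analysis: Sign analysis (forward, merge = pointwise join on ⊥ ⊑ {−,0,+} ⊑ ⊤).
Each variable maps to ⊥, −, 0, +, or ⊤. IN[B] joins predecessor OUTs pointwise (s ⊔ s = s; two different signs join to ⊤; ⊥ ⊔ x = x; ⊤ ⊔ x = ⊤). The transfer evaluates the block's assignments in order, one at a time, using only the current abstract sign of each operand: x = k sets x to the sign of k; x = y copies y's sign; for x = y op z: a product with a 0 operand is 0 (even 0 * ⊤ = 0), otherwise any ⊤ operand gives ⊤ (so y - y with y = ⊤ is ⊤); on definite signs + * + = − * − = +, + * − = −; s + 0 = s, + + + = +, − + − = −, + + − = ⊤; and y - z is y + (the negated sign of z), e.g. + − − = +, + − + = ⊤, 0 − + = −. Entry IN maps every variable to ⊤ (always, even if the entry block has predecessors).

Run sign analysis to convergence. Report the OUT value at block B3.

Answer: {a: ⊤, b: +, c: ⊤, d: ⊤, e: ⊤, f: ⊤}

Working:
Per-block solution:
  B0:   IN=(all ⊤)   OUT=(all ⊤)
  B1:   IN=(all ⊤)   OUT=(all ⊤)
  B2:   IN=(all ⊤)   OUT=(all ⊤)
  B3:   IN=(all ⊤)   OUT={b:+; rest ⊤}

Merge at B3: IN[B3] = OUT[B1] ⊔ OUT[B2] = {a: ⊤, b: ⊤, c: ⊤, d: ⊤, e: ⊤, f: ⊤}
Applying B3's transfer function to that IN value gives OUT[B3] (row B3 above).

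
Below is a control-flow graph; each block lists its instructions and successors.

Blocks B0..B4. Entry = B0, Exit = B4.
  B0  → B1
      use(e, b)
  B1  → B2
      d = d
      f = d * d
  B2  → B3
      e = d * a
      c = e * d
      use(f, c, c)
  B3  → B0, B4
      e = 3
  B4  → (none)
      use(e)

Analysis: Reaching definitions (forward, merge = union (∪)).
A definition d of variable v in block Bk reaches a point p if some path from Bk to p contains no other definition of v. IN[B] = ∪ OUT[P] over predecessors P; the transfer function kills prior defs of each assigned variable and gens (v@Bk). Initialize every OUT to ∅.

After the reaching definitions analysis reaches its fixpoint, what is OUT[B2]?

Per-block solution:
  B0:   IN={c@B2, d@B1, e@B3, f@B1}   OUT={c@B2, d@B1, e@B3, f@B1}
  B1:   IN={c@B2, d@B1, e@B3, f@B1}   OUT={c@B2, d@B1, e@B3, f@B1}
  B2:   IN={c@B2, d@B1, e@B3, f@B1}   OUT={c@B2, d@B1, e@B2, f@B1}
  B3:   IN={c@B2, d@B1, e@B2, f@B1}   OUT={c@B2, d@B1, e@B3, f@B1}
  B4:   IN={c@B2, d@B1, e@B3, f@B1}   OUT={c@B2, d@B1, e@B3, f@B1}

Merge at B2: IN[B2] = OUT[B1] = {c@B2, d@B1, e@B3, f@B1}
Applying B2's transfer function to that IN value gives OUT[B2] (row B2 above).

Answer: {c@B2, d@B1, e@B2, f@B1}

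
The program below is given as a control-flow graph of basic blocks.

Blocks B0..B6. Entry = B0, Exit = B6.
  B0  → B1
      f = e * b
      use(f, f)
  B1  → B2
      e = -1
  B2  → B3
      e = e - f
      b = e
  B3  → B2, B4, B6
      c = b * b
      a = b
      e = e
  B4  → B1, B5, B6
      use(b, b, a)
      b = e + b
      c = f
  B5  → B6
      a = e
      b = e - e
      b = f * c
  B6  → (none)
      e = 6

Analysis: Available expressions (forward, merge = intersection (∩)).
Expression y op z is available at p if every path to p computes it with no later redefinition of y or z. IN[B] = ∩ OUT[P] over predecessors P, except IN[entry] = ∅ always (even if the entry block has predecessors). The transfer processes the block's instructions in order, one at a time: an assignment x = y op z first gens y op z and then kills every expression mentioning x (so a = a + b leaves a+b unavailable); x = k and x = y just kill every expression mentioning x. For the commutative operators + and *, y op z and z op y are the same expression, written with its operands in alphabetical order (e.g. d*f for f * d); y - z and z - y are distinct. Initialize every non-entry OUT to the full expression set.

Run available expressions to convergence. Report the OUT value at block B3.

Converged values:
  B0:   IN={}   OUT={b*e}
  B1:   IN={}   OUT={}
  B2:   IN={}   OUT={}
  B3:   IN={}   OUT={b*b}
  B4:   IN={b*b}   OUT={}
  B5:   IN={}   OUT={c*f, e-e}
  B6:   IN={}   OUT={}

Merge at B3: IN[B3] = OUT[B2] = {}
Applying B3's transfer function to that IN value gives OUT[B3] (row B3 above).

Answer: {b*b}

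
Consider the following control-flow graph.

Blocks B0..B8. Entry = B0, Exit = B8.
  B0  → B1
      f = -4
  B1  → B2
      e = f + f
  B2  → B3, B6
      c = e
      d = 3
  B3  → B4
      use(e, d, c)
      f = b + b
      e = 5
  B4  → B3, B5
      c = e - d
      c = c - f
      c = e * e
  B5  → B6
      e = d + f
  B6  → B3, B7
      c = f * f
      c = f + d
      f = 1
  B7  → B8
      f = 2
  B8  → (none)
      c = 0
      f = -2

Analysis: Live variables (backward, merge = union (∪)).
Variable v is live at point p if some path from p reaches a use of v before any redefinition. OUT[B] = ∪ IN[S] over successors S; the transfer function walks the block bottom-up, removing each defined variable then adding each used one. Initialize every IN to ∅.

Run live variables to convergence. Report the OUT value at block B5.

Answer: {b, d, e, f}

Trace:
Fixpoint table:
  B0:  IN={b}  OUT={b, f}
  B1:  IN={b, f}  OUT={b, e, f}
  B2:  IN={b, e, f}  OUT={b, c, d, e, f}
  B3:  IN={b, c, d, e}  OUT={b, d, e, f}
  B4:  IN={b, d, e, f}  OUT={b, c, d, e, f}
  B5:  IN={b, d, f}  OUT={b, d, e, f}
  B6:  IN={b, d, e, f}  OUT={b, c, d, e}
  B7:  IN={}  OUT={}
  B8:  IN={}  OUT={}

Merge at B5: OUT[B5] = IN[B6] = {b, d, e, f}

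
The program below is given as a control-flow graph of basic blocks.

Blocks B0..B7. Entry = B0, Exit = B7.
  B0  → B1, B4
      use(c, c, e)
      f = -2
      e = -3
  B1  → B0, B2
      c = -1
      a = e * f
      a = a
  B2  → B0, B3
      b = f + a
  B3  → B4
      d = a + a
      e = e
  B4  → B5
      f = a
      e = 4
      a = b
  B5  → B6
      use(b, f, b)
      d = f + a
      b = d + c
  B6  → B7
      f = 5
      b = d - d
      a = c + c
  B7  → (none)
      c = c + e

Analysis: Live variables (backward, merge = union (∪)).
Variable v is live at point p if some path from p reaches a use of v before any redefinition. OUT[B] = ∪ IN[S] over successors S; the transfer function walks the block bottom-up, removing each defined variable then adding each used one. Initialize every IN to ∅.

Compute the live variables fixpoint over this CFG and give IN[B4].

Answer: {a, b, c}

Working:
Per-block solution:
  B0:   IN={a, b, c, e}   OUT={a, b, c, e, f}
  B1:   IN={b, e, f}   OUT={a, b, c, e, f}
  B2:   IN={a, c, e, f}   OUT={a, b, c, e}
  B3:   IN={a, b, c, e}   OUT={a, b, c}
  B4:   IN={a, b, c}   OUT={a, b, c, e, f}
  B5:   IN={a, b, c, e, f}   OUT={c, d, e}
  B6:   IN={c, d, e}   OUT={c, e}
  B7:   IN={c, e}   OUT={}

Merge at B4: OUT[B4] = IN[B5] = {a, b, c, e, f}
Applying B4's transfer function to that OUT value gives IN[B4] (row B4 above).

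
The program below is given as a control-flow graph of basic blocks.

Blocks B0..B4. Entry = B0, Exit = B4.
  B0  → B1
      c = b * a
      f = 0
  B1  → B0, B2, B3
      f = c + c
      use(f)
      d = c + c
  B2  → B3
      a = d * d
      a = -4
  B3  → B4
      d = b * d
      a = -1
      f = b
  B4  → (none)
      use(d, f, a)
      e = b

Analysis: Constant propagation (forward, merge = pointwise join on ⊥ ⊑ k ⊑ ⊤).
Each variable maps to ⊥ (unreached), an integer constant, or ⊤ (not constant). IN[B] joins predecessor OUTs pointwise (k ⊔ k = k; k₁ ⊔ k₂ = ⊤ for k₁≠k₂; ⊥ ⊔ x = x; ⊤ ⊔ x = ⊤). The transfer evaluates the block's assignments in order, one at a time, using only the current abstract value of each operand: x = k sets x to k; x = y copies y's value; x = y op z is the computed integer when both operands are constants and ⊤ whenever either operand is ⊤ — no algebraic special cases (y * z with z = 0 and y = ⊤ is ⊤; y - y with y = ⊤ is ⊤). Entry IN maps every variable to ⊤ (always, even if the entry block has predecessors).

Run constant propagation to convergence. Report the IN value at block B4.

Fixpoint table:
  B0: | IN=(all ⊤) | OUT={f:0; rest ⊤}
  B1: | IN={f:0; rest ⊤} | OUT=(all ⊤)
  B2: | IN=(all ⊤) | OUT={a:-4; rest ⊤}
  B3: | IN=(all ⊤) | OUT={a:-1; rest ⊤}
  B4: | IN={a:-1; rest ⊤} | OUT={a:-1; rest ⊤}

Merge at B4: IN[B4] = OUT[B3] = {a: -1, b: ⊤, c: ⊤, d: ⊤, e: ⊤, f: ⊤}

Answer: {a: -1, b: ⊤, c: ⊤, d: ⊤, e: ⊤, f: ⊤}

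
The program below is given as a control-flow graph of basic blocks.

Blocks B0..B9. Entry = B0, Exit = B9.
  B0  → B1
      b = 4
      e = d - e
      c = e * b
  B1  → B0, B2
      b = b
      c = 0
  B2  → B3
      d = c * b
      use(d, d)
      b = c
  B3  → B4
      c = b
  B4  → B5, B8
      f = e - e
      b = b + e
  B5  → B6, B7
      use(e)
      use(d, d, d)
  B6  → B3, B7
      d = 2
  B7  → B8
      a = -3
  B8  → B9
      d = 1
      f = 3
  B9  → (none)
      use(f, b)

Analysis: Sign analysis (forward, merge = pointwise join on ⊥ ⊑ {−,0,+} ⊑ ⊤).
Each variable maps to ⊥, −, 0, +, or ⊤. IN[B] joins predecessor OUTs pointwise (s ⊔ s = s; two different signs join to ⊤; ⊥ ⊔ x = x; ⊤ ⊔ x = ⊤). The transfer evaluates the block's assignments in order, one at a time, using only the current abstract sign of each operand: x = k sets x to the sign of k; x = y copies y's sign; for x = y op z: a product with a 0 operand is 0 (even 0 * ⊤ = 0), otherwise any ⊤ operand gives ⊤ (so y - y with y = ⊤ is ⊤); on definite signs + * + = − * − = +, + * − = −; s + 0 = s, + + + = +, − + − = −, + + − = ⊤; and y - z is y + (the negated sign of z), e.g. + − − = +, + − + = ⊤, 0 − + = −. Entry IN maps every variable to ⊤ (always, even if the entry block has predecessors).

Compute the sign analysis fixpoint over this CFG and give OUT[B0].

Converged values:
  B0:   IN=(all ⊤)   OUT={b:+; rest ⊤}
  B1:   IN={b:+; rest ⊤}   OUT={b:+, c:0; rest ⊤}
  B2:   IN={b:+, c:0; rest ⊤}   OUT={b:0, c:0, d:0; rest ⊤}
  B3:   IN=(all ⊤)   OUT=(all ⊤)
  B4:   IN=(all ⊤)   OUT=(all ⊤)
  B5:   IN=(all ⊤)   OUT=(all ⊤)
  B6:   IN=(all ⊤)   OUT={d:+; rest ⊤}
  B7:   IN=(all ⊤)   OUT={a:-; rest ⊤}
  B8:   IN=(all ⊤)   OUT={d:+, f:+; rest ⊤}
  B9:   IN={d:+, f:+; rest ⊤}   OUT={d:+, f:+; rest ⊤}

Merge at B0 (entry node, so the boundary value (all ⊤) is joined with the incoming edge(s)): IN[B0] = (all ⊤) ⊔ OUT[B1] = {a: ⊤, b: ⊤, c: ⊤, d: ⊤, e: ⊤, f: ⊤}
Applying B0's transfer function to that IN value gives OUT[B0] (row B0 above).

Answer: {a: ⊤, b: +, c: ⊤, d: ⊤, e: ⊤, f: ⊤}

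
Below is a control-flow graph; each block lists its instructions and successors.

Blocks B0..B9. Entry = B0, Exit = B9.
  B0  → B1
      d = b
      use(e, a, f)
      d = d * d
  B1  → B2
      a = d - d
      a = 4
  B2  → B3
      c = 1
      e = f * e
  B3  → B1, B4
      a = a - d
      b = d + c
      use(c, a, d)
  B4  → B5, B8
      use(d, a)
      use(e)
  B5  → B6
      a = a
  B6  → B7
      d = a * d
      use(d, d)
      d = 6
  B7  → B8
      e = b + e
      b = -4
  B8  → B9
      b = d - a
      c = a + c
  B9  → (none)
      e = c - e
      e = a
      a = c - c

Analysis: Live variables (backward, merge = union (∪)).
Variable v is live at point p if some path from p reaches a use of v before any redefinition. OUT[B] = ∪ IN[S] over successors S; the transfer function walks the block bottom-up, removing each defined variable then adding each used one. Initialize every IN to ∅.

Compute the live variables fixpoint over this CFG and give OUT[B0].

Answer: {d, e, f}

Working:
Converged values:
  B0:  IN={a, b, e, f}  OUT={d, e, f}
  B1:  IN={d, e, f}  OUT={a, d, e, f}
  B2:  IN={a, d, e, f}  OUT={a, c, d, e, f}
  B3:  IN={a, c, d, e, f}  OUT={a, b, c, d, e, f}
  B4:  IN={a, b, c, d, e}  OUT={a, b, c, d, e}
  B5:  IN={a, b, c, d, e}  OUT={a, b, c, d, e}
  B6:  IN={a, b, c, d, e}  OUT={a, b, c, d, e}
  B7:  IN={a, b, c, d, e}  OUT={a, c, d, e}
  B8:  IN={a, c, d, e}  OUT={a, c, e}
  B9:  IN={a, c, e}  OUT={}

Merge at B0: OUT[B0] = IN[B1] = {d, e, f}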